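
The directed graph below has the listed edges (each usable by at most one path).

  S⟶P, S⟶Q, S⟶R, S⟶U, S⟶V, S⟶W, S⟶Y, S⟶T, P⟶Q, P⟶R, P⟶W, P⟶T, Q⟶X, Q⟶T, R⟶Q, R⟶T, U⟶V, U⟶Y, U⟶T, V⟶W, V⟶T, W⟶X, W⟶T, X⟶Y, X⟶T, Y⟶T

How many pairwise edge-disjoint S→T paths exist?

Assign every edge capacity 1; by Menger, the answer equals the max flow.
Path S→T (+1); total 1.
Path S→P→T (+1); total 2.
Path S→Q→T (+1); total 3.
Path S→R→T (+1); total 4.
Path S→U→T (+1); total 5.
Path S→V→T (+1); total 6.
Path S→W→T (+1); total 7.
Path S→Y→T (+1); total 8.
No residual S→T path; max flow = 8.
Certifying cut of size 8: {S→P, S→Q, S→R, S→T, S→U, S→V, S→W, S→Y}.

8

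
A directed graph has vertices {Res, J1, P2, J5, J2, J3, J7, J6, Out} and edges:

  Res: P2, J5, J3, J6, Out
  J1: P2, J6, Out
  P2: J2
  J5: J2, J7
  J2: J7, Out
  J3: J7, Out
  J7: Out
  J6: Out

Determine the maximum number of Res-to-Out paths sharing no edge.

Assign every edge capacity 1; by Menger, the answer equals the max flow.
Path Res→Out (+1); total 1.
Path Res→J3→Out (+1); total 2.
Path Res→J6→Out (+1); total 3.
Path Res→P2→J2→Out (+1); total 4.
Path Res→J5→J7→Out (+1); total 5.
No residual Res→Out path; max flow = 5.
Certifying cut of size 5: {Res→J3, Res→J5, Res→J6, Res→Out, Res→P2}.

5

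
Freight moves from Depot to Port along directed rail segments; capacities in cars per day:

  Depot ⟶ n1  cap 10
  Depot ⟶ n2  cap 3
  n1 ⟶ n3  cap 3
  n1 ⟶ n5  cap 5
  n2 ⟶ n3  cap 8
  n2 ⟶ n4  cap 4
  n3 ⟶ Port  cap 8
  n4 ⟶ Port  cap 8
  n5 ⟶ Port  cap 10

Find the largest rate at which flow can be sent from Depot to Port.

11

Augment Depot→n1→n3→Port: bottleneck 3, flow now 3.
Augment Depot→n1→n5→Port: bottleneck 5, flow now 8.
Augment Depot→n2→n3→Port: bottleneck 3, flow now 11.
No augmenting path remains; maximum flow = 11.
In the residual graph, reachable from Depot: {Depot, n1}.
Min-cut edges: Depot→n2 (3), n1→n3 (3), n1→n5 (5); capacity 3 + 3 + 5 = 11.
This cut is saturated, so no flow can exceed 11.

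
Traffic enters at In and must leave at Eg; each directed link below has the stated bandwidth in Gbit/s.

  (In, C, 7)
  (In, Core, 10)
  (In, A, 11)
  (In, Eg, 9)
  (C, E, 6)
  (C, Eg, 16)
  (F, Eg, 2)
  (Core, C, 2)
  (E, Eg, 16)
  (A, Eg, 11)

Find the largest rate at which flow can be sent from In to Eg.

29

Augment In→Eg: bottleneck 9, flow now 9.
Augment In→C→Eg: bottleneck 7, flow now 16.
Augment In→A→Eg: bottleneck 11, flow now 27.
Augment In→Core→C→Eg: bottleneck 2, flow now 29.
No augmenting path remains; maximum flow = 29.
In the residual graph, reachable from In: {In, Core}.
Min-cut edges: In→C (7), In→A (11), In→Eg (9), Core→C (2); capacity 7 + 11 + 9 + 2 = 29.
This cut is saturated, so no flow can exceed 29.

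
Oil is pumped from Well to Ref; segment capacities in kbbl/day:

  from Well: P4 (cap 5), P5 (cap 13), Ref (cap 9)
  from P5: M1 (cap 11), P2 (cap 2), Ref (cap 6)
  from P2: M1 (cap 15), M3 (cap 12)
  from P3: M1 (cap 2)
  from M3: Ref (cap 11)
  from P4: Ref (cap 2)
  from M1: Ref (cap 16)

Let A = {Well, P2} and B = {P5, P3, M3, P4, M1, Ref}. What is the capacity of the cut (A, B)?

54

Edges leaving {Well, P2}: Well→P5 (13), Well→P4 (5), Well→Ref (9), P2→M3 (12), P2→M1 (15).
Cut capacity = 13 + 5 + 9 + 12 + 15 = 54.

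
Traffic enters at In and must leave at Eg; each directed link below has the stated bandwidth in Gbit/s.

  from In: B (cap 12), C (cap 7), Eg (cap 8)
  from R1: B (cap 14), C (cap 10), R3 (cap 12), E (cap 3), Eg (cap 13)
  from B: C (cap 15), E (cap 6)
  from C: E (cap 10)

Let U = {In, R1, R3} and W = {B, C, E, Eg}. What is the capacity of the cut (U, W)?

67

Edges leaving {In, R1, R3}: In→B (12), In→C (7), In→Eg (8), R1→B (14), R1→C (10), R1→E (3), R1→Eg (13).
Cut capacity = 12 + 7 + 8 + 14 + 10 + 3 + 13 = 67.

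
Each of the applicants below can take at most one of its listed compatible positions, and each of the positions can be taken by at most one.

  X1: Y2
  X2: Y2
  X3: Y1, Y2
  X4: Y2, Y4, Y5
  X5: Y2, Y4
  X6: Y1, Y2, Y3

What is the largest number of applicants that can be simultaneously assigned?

Unit-capacity flow: source→left, listed edges, right→sink; max matching = max flow.
Augmenting path X1→Y2 (+1); matched 1.
Augmenting path X3→Y1 (+1); matched 2.
Augmenting path X4→Y4 (+1); matched 3.
Augmenting path X6→Y3 (+1); matched 4.
Augmenting path X5→Y4→X4→Y5 (+1); matched 5.
No augmenting path remains; maximum matching = 5.
König certificate: {X3, X4, X5, X6, Y2} is a vertex cover of size 5 (every listed pair touches it), so no matching can be larger.

5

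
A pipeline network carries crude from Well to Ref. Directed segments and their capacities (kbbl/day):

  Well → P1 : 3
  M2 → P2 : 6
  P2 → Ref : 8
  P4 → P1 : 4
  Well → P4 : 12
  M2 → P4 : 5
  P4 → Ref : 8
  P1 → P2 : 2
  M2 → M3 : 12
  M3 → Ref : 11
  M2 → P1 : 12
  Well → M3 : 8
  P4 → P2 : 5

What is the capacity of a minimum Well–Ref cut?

Augment Well→P4→Ref: bottleneck 8, flow now 8.
Augment Well→M3→Ref: bottleneck 8, flow now 16.
Augment Well→P4→P2→Ref: bottleneck 4, flow now 20.
Augment Well→P1→P2→Ref: bottleneck 2, flow now 22.
No augmenting path remains; maximum flow = 22.
By max-flow min-cut, the minimum cut capacity equals the max flow.
In the residual graph, reachable from Well: {Well, P1}.
Min-cut edges: Well→P4 (12), Well→M3 (8), P1→P2 (2); capacity 12 + 8 + 2 = 22.

22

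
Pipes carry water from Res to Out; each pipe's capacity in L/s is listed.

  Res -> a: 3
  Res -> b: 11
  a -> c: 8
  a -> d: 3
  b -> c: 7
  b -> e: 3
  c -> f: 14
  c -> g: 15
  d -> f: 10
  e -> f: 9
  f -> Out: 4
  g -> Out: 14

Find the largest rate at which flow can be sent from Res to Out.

Augment Res→a→c→f→Out: bottleneck 3, flow now 3.
Augment Res→b→c→f→Out: bottleneck 1, flow now 4.
Augment Res→b→c→g→Out: bottleneck 6, flow now 10.
Augment Res→b→e→f→c→g→Out: bottleneck 3, flow now 13. (uses reverse residual edge)
No augmenting path remains; maximum flow = 13.
In the residual graph, reachable from Res: {Res, b}.
Min-cut edges: Res→a (3), b→c (7), b→e (3); capacity 3 + 7 + 3 = 13.
This cut is saturated, so no flow can exceed 13.

13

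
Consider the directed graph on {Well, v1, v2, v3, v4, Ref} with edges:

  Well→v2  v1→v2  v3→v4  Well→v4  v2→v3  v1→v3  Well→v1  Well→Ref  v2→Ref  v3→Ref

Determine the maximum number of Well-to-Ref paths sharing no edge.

3

Assign every edge capacity 1; by Menger, the answer equals the max flow.
Path Well→Ref (+1); total 1.
Path Well→v2→Ref (+1); total 2.
Path Well→v1→v3→Ref (+1); total 3.
No residual Well→Ref path; max flow = 3.
Certifying cut of size 3: {Well→Ref, Well→v1, Well→v2}.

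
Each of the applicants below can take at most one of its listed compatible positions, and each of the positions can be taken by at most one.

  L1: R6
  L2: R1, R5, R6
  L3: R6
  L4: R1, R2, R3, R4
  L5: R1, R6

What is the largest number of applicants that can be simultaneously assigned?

4

Unit-capacity flow: source→left, listed edges, right→sink; max matching = max flow.
Augmenting path L1→R6 (+1); matched 1.
Augmenting path L2→R1 (+1); matched 2.
Augmenting path L4→R2 (+1); matched 3.
Augmenting path L5→R1→L2→R5 (+1); matched 4.
No augmenting path remains; maximum matching = 4.
König certificate: {L2, L4, L5, R6} is a vertex cover of size 4 (every listed pair touches it), so no matching can be larger.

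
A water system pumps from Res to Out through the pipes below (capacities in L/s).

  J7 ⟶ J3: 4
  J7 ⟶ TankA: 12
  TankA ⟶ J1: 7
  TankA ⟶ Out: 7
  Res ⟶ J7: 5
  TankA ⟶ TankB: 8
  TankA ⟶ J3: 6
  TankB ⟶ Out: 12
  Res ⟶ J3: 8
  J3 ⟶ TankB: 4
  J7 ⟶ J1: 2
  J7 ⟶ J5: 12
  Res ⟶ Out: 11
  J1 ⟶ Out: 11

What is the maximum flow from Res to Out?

Augment Res→Out: bottleneck 11, flow now 11.
Augment Res→J7→TankA→Out: bottleneck 5, flow now 16.
Augment Res→J3→TankB→Out: bottleneck 4, flow now 20.
No augmenting path remains; maximum flow = 20.
In the residual graph, reachable from Res: {Res, J3}.
Min-cut edges: Res→J7 (5), Res→Out (11), J3→TankB (4); capacity 5 + 11 + 4 = 20.
This cut is saturated, so no flow can exceed 20.

20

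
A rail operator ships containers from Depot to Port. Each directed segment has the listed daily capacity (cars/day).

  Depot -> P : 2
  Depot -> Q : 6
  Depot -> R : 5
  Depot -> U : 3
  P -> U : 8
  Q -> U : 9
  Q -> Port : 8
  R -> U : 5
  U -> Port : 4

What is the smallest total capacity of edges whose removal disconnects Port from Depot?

10

Augment Depot→Q→Port: bottleneck 6, flow now 6.
Augment Depot→U→Port: bottleneck 3, flow now 9.
Augment Depot→P→U→Port: bottleneck 1, flow now 10.
No augmenting path remains; maximum flow = 10.
By max-flow min-cut, the minimum cut capacity equals the max flow.
In the residual graph, reachable from Depot: {Depot, P, R, U}.
Min-cut edges: Depot→Q (6), U→Port (4); capacity 6 + 4 = 10.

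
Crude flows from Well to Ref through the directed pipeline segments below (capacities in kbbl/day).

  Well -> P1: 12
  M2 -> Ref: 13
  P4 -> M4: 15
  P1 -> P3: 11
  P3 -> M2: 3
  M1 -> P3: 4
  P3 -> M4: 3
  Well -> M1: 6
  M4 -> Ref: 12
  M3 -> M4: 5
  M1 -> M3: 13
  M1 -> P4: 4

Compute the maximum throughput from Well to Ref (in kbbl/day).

12

Augment Well→M1→P3→M4→Ref: bottleneck 3, flow now 3.
Augment Well→M1→P3→M2→Ref: bottleneck 1, flow now 4.
Augment Well→M1→M3→M4→Ref: bottleneck 2, flow now 6.
Augment Well→P1→P3→M2→Ref: bottleneck 2, flow now 8.
Augment Well→P1→P3→M1→M3→M4→Ref: bottleneck 3, flow now 11. (uses reverse residual edge)
Augment Well→P1→P3→M1→P4→M4→Ref: bottleneck 1, flow now 12. (uses reverse residual edge)
No augmenting path remains; maximum flow = 12.
In the residual graph, reachable from Well: {Well, P1, P3}.
Min-cut edges: Well→M1 (6), P3→M4 (3), P3→M2 (3); capacity 6 + 3 + 3 = 12.
This cut is saturated, so no flow can exceed 12.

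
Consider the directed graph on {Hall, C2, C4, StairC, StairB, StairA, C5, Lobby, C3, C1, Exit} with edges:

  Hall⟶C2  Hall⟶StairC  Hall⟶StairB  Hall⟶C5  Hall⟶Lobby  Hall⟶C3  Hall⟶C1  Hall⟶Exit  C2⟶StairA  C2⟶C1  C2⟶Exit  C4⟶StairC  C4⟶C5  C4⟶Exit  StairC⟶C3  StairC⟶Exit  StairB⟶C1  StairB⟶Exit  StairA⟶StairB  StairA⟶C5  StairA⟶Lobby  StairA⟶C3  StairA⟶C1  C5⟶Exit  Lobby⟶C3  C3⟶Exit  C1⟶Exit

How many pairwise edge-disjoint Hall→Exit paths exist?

Assign every edge capacity 1; by Menger, the answer equals the max flow.
Path Hall→Exit (+1); total 1.
Path Hall→C2→Exit (+1); total 2.
Path Hall→StairC→Exit (+1); total 3.
Path Hall→StairB→Exit (+1); total 4.
Path Hall→C5→Exit (+1); total 5.
Path Hall→C3→Exit (+1); total 6.
Path Hall→C1→Exit (+1); total 7.
No residual Hall→Exit path; max flow = 7.
Certifying cut of size 7: {C3→Exit, Hall→C1, Hall→C2, Hall→C5, Hall→Exit, Hall→StairB, Hall→StairC}.

7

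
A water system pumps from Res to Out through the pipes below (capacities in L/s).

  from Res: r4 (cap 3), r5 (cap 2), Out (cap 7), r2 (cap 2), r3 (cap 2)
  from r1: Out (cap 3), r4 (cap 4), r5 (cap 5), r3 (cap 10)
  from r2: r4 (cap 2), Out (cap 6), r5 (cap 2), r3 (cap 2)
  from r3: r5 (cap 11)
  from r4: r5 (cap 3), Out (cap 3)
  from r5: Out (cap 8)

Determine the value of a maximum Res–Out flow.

16

Augment Res→Out: bottleneck 7, flow now 7.
Augment Res→r2→Out: bottleneck 2, flow now 9.
Augment Res→r4→Out: bottleneck 3, flow now 12.
Augment Res→r5→Out: bottleneck 2, flow now 14.
Augment Res→r3→r5→Out: bottleneck 2, flow now 16.
No augmenting path remains; maximum flow = 16.
In the residual graph, reachable from Res: {Res}.
Min-cut edges: Res→r2 (2), Res→r3 (2), Res→r4 (3), Res→r5 (2), Res→Out (7); capacity 2 + 2 + 3 + 2 + 7 = 16.
This cut is saturated, so no flow can exceed 16.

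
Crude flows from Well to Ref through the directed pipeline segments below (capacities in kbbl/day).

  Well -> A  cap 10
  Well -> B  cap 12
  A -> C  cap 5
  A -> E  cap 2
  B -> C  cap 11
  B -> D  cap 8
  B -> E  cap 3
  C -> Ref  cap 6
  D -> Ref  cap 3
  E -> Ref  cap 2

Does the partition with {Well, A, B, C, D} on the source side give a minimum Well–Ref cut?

No — its capacity is 14, but the minimum cut has capacity 11.

Given cut capacity: 2 + 3 + 6 + 3 = 14.
Augment Well→A→C→Ref: bottleneck 5, flow now 5.
Augment Well→A→E→Ref: bottleneck 2, flow now 7.
Augment Well→B→C→Ref: bottleneck 1, flow now 8.
Augment Well→B→D→Ref: bottleneck 3, flow now 11.
No augmenting path remains; maximum flow = 11.
In the residual graph, reachable from Well: {Well, A, B, C, D, E}.
Min-cut edges: C→Ref (6), D→Ref (3), E→Ref (2); capacity 6 + 3 + 2 = 11.
Cut capacity 14 exceeds the max flow 11, so it is not minimum.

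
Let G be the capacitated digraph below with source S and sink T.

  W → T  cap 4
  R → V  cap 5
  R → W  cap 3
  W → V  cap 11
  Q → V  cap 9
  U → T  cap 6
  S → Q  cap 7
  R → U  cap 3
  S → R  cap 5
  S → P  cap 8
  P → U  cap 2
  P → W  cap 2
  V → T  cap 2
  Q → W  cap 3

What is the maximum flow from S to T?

Augment S→P→U→T: bottleneck 2, flow now 2.
Augment S→P→W→T: bottleneck 2, flow now 4.
Augment S→Q→V→T: bottleneck 2, flow now 6.
Augment S→Q→W→T: bottleneck 2, flow now 8.
Augment S→R→U→T: bottleneck 3, flow now 11.
No augmenting path remains; maximum flow = 11.
In the residual graph, reachable from S: {S, P, Q, R, V, W}.
Min-cut edges: P→U (2), R→U (3), V→T (2), W→T (4); capacity 2 + 3 + 2 + 4 = 11.
This cut is saturated, so no flow can exceed 11.

11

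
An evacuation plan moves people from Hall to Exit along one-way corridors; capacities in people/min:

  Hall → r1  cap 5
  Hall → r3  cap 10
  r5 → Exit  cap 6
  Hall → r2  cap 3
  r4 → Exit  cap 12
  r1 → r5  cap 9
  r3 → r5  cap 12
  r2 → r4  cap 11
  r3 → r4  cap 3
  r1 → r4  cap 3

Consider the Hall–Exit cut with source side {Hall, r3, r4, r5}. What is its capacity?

Edges leaving {Hall, r3, r4, r5}: Hall→r1 (5), Hall→r2 (3), r4→Exit (12), r5→Exit (6).
Cut capacity = 5 + 3 + 12 + 6 = 26.

26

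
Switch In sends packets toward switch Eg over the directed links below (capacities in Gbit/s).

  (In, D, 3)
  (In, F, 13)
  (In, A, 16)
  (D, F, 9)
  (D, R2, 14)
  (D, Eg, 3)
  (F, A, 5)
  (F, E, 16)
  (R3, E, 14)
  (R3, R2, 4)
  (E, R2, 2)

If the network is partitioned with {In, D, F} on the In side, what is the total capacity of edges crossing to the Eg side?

54

Edges leaving {In, D, F}: In→A (16), D→R2 (14), D→Eg (3), F→A (5), F→E (16).
Cut capacity = 16 + 14 + 3 + 5 + 16 = 54.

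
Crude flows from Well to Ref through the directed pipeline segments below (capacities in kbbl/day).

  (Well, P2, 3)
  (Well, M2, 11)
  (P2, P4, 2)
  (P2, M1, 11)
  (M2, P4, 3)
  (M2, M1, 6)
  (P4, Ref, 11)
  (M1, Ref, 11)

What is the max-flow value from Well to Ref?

12

Augment Well→P2→P4→Ref: bottleneck 2, flow now 2.
Augment Well→P2→M1→Ref: bottleneck 1, flow now 3.
Augment Well→M2→P4→Ref: bottleneck 3, flow now 6.
Augment Well→M2→M1→Ref: bottleneck 6, flow now 12.
No augmenting path remains; maximum flow = 12.
In the residual graph, reachable from Well: {Well, M2}.
Min-cut edges: Well→P2 (3), M2→P4 (3), M2→M1 (6); capacity 3 + 3 + 6 = 12.
This cut is saturated, so no flow can exceed 12.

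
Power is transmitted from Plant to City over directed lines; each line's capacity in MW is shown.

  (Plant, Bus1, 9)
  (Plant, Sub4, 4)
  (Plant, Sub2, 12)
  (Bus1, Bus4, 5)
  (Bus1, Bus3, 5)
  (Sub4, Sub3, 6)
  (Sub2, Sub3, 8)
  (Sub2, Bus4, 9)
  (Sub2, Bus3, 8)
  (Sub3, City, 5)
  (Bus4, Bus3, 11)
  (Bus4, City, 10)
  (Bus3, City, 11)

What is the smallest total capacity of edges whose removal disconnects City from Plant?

Augment Plant→Bus1→Bus4→City: bottleneck 5, flow now 5.
Augment Plant→Bus1→Bus3→City: bottleneck 4, flow now 9.
Augment Plant→Sub4→Sub3→City: bottleneck 4, flow now 13.
Augment Plant→Sub2→Sub3→City: bottleneck 1, flow now 14.
Augment Plant→Sub2→Bus4→City: bottleneck 5, flow now 19.
Augment Plant→Sub2→Bus3→City: bottleneck 6, flow now 25.
No augmenting path remains; maximum flow = 25.
By max-flow min-cut, the minimum cut capacity equals the max flow.
In the residual graph, reachable from Plant: {Plant}.
Min-cut edges: Plant→Bus1 (9), Plant→Sub4 (4), Plant→Sub2 (12); capacity 9 + 4 + 12 = 25.

25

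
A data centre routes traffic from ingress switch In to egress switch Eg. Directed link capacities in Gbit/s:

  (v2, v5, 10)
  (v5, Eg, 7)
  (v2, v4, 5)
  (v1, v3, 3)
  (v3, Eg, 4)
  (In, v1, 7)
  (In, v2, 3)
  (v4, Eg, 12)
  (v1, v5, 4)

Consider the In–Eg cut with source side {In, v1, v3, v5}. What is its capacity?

Edges leaving {In, v1, v3, v5}: In→v2 (3), v3→Eg (4), v5→Eg (7).
Cut capacity = 3 + 4 + 7 = 14.

14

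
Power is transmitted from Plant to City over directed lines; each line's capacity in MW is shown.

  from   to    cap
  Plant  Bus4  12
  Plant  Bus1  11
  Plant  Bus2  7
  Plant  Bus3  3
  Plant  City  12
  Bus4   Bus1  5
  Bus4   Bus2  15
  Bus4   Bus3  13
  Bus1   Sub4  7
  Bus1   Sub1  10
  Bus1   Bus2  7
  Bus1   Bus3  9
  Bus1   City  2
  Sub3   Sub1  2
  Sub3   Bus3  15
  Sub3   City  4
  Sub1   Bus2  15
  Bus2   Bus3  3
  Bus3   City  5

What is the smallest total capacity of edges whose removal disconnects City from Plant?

19

Augment Plant→City: bottleneck 12, flow now 12.
Augment Plant→Bus1→City: bottleneck 2, flow now 14.
Augment Plant→Bus3→City: bottleneck 3, flow now 17.
Augment Plant→Bus4→Bus3→City: bottleneck 2, flow now 19.
No augmenting path remains; maximum flow = 19.
By max-flow min-cut, the minimum cut capacity equals the max flow.
In the residual graph, reachable from Plant: {Plant, Bus4, Bus1, Sub4, Sub1, Bus2, Bus3}.
Min-cut edges: Plant→City (12), Bus1→City (2), Bus3→City (5); capacity 12 + 2 + 5 = 19.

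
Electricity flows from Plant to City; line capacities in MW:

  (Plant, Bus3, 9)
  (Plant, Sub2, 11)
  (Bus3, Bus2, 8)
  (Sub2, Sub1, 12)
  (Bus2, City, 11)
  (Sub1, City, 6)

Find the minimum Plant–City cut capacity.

Augment Plant→Bus3→Bus2→City: bottleneck 8, flow now 8.
Augment Plant→Sub2→Sub1→City: bottleneck 6, flow now 14.
No augmenting path remains; maximum flow = 14.
By max-flow min-cut, the minimum cut capacity equals the max flow.
In the residual graph, reachable from Plant: {Plant, Bus3, Sub2, Sub1}.
Min-cut edges: Bus3→Bus2 (8), Sub1→City (6); capacity 8 + 6 = 14.

14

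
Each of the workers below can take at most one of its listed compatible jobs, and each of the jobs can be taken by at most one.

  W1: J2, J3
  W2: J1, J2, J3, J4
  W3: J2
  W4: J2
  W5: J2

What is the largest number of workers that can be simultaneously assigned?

Unit-capacity flow: source→left, listed edges, right→sink; max matching = max flow.
Augmenting path W1→J2 (+1); matched 1.
Augmenting path W2→J1 (+1); matched 2.
Augmenting path W3→J2→W1→J3 (+1); matched 3.
No augmenting path remains; maximum matching = 3.
König certificate: {W1, W2, J2} is a vertex cover of size 3 (every listed pair touches it), so no matching can be larger.

3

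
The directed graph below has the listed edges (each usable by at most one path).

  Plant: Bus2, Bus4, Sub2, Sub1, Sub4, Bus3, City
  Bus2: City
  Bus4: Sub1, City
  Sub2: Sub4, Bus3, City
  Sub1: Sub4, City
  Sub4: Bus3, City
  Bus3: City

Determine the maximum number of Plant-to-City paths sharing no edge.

7

Assign every edge capacity 1; by Menger, the answer equals the max flow.
Path Plant→City (+1); total 1.
Path Plant→Bus2→City (+1); total 2.
Path Plant→Bus4→City (+1); total 3.
Path Plant→Sub2→City (+1); total 4.
Path Plant→Sub1→City (+1); total 5.
Path Plant→Sub4→City (+1); total 6.
Path Plant→Bus3→City (+1); total 7.
No residual Plant→City path; max flow = 7.
Certifying cut of size 7: {Plant→Bus2, Plant→Bus3, Plant→Bus4, Plant→City, Plant→Sub1, Plant→Sub2, Plant→Sub4}.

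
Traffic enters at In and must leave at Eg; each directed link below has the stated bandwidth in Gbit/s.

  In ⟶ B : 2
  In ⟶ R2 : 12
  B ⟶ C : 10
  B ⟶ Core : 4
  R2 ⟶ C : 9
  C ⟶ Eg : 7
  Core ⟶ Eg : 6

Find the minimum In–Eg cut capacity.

Augment In→B→C→Eg: bottleneck 2, flow now 2.
Augment In→R2→C→Eg: bottleneck 5, flow now 7.
Augment In→R2→C→B→Core→Eg: bottleneck 2, flow now 9. (uses reverse residual edge)
No augmenting path remains; maximum flow = 9.
By max-flow min-cut, the minimum cut capacity equals the max flow.
In the residual graph, reachable from In: {In, R2, C}.
Min-cut edges: In→B (2), C→Eg (7); capacity 2 + 7 = 9.

9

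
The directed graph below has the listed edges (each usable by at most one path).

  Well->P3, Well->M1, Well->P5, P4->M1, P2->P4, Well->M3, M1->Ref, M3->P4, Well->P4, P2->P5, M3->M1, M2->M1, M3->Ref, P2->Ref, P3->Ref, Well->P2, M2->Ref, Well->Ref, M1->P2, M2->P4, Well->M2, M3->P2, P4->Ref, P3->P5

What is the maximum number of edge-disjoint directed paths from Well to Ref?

7

Assign every edge capacity 1; by Menger, the answer equals the max flow.
Path Well→Ref (+1); total 1.
Path Well→M3→Ref (+1); total 2.
Path Well→M2→Ref (+1); total 3.
Path Well→P3→Ref (+1); total 4.
Path Well→P2→Ref (+1); total 5.
Path Well→P4→Ref (+1); total 6.
Path Well→M1→Ref (+1); total 7.
No residual Well→Ref path; max flow = 7.
Certifying cut of size 7: {Well→M1, Well→M2, Well→M3, Well→P2, Well→P3, Well→P4, Well→Ref}.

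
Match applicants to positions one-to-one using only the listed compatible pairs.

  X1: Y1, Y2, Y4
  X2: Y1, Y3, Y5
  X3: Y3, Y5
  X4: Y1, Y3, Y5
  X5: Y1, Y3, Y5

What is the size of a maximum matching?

4

Unit-capacity flow: source→left, listed edges, right→sink; max matching = max flow.
Augmenting path X1→Y1 (+1); matched 1.
Augmenting path X2→Y3 (+1); matched 2.
Augmenting path X3→Y5 (+1); matched 3.
Augmenting path X4→Y1→X1→Y2 (+1); matched 4.
No augmenting path remains; maximum matching = 4.
König certificate: {X1, Y1, Y3, Y5} is a vertex cover of size 4 (every listed pair touches it), so no matching can be larger.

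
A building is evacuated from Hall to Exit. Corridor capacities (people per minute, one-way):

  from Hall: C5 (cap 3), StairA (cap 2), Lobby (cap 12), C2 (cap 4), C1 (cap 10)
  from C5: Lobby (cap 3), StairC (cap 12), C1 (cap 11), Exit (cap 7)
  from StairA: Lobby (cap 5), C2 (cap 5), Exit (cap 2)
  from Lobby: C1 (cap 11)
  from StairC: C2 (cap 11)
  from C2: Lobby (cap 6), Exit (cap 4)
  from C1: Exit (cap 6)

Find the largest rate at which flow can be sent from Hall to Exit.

Augment Hall→C5→Exit: bottleneck 3, flow now 3.
Augment Hall→StairA→Exit: bottleneck 2, flow now 5.
Augment Hall→C2→Exit: bottleneck 4, flow now 9.
Augment Hall→C1→Exit: bottleneck 6, flow now 15.
No augmenting path remains; maximum flow = 15.
In the residual graph, reachable from Hall: {Hall, Lobby, C1}.
Min-cut edges: Hall→C5 (3), Hall→StairA (2), Hall→C2 (4), C1→Exit (6); capacity 3 + 2 + 4 + 6 = 15.
This cut is saturated, so no flow can exceed 15.

15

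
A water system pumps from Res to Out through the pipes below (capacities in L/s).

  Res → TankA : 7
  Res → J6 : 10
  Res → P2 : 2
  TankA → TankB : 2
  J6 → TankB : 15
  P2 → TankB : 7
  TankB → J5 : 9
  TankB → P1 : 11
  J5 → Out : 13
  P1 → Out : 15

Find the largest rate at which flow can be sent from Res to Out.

Augment Res→TankA→TankB→J5→Out: bottleneck 2, flow now 2.
Augment Res→J6→TankB→J5→Out: bottleneck 7, flow now 9.
Augment Res→J6→TankB→P1→Out: bottleneck 3, flow now 12.
Augment Res→P2→TankB→P1→Out: bottleneck 2, flow now 14.
No augmenting path remains; maximum flow = 14.
In the residual graph, reachable from Res: {Res, TankA}.
Min-cut edges: Res→J6 (10), Res→P2 (2), TankA→TankB (2); capacity 10 + 2 + 2 = 14.
This cut is saturated, so no flow can exceed 14.

14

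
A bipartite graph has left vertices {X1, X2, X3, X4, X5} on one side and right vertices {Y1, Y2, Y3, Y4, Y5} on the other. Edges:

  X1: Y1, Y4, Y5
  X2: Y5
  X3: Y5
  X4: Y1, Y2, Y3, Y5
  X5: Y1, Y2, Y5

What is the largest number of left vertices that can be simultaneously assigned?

Unit-capacity flow: source→left, listed edges, right→sink; max matching = max flow.
Augmenting path X1→Y1 (+1); matched 1.
Augmenting path X2→Y5 (+1); matched 2.
Augmenting path X4→Y2 (+1); matched 3.
Augmenting path X5→Y1→X1→Y4 (+1); matched 4.
No augmenting path remains; maximum matching = 4.
König certificate: {X1, X4, X5, Y5} is a vertex cover of size 4 (every listed pair touches it), so no matching can be larger.

4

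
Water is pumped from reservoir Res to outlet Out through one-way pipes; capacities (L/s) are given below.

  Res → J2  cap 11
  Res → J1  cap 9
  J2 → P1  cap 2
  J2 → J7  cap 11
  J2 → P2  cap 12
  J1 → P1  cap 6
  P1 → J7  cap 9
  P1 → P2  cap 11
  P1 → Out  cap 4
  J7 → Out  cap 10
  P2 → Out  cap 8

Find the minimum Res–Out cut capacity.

17

Augment Res→J2→P1→Out: bottleneck 2, flow now 2.
Augment Res→J2→J7→Out: bottleneck 9, flow now 11.
Augment Res→J1→P1→Out: bottleneck 2, flow now 13.
Augment Res→J1→P1→J7→Out: bottleneck 1, flow now 14.
Augment Res→J1→P1→P2→Out: bottleneck 3, flow now 17.
No augmenting path remains; maximum flow = 17.
By max-flow min-cut, the minimum cut capacity equals the max flow.
In the residual graph, reachable from Res: {Res, J1}.
Min-cut edges: Res→J2 (11), J1→P1 (6); capacity 11 + 6 = 17.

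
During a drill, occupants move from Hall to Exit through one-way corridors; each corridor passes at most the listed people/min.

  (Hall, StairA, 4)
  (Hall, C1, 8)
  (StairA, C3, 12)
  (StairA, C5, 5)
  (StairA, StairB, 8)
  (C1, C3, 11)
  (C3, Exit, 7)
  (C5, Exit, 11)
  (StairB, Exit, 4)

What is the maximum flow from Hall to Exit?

11

Augment Hall→StairA→C3→Exit: bottleneck 4, flow now 4.
Augment Hall→C1→C3→Exit: bottleneck 3, flow now 7.
Augment Hall→C1→C3→StairA→C5→Exit: bottleneck 4, flow now 11. (uses reverse residual edge)
No augmenting path remains; maximum flow = 11.
In the residual graph, reachable from Hall: {Hall, C1, C3}.
Min-cut edges: Hall→StairA (4), C3→Exit (7); capacity 4 + 7 = 11.
This cut is saturated, so no flow can exceed 11.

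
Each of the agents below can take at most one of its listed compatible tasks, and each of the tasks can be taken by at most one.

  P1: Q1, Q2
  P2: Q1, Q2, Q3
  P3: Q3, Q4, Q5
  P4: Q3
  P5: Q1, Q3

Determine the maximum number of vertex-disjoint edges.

4

Unit-capacity flow: source→left, listed edges, right→sink; max matching = max flow.
Augmenting path P1→Q1 (+1); matched 1.
Augmenting path P2→Q2 (+1); matched 2.
Augmenting path P3→Q3 (+1); matched 3.
Augmenting path P4→Q3→P3→Q4 (+1); matched 4.
No augmenting path remains; maximum matching = 4.
König certificate: {P3, Q1, Q2, Q3} is a vertex cover of size 4 (every listed pair touches it), so no matching can be larger.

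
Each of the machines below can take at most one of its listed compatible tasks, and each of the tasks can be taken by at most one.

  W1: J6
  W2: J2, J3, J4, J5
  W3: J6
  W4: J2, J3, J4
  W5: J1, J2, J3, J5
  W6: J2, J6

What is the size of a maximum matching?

Unit-capacity flow: source→left, listed edges, right→sink; max matching = max flow.
Augmenting path W1→J6 (+1); matched 1.
Augmenting path W2→J2 (+1); matched 2.
Augmenting path W4→J3 (+1); matched 3.
Augmenting path W5→J1 (+1); matched 4.
Augmenting path W6→J2→W2→J4 (+1); matched 5.
No augmenting path remains; maximum matching = 5.
König certificate: {W2, W4, W5, W6, J6} is a vertex cover of size 5 (every listed pair touches it), so no matching can be larger.

5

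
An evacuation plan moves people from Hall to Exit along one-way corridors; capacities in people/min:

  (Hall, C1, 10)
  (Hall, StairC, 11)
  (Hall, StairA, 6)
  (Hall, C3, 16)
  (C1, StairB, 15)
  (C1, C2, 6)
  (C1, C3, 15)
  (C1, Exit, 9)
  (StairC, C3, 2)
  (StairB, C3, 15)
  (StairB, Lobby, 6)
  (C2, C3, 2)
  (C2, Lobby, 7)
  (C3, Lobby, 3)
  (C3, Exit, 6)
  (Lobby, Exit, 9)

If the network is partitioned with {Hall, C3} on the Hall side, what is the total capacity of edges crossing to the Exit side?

36

Edges leaving {Hall, C3}: Hall→C1 (10), Hall→StairC (11), Hall→StairA (6), C3→Lobby (3), C3→Exit (6).
Cut capacity = 10 + 11 + 6 + 3 + 6 = 36.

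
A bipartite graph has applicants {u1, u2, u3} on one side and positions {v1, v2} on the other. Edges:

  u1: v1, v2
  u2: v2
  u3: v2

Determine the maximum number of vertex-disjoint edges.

Unit-capacity flow: source→left, listed edges, right→sink; max matching = max flow.
Augmenting path u1→v1 (+1); matched 1.
Augmenting path u2→v2 (+1); matched 2.
No augmenting path remains; maximum matching = 2.
König certificate: {u1, v2} is a vertex cover of size 2 (every listed pair touches it), so no matching can be larger.

2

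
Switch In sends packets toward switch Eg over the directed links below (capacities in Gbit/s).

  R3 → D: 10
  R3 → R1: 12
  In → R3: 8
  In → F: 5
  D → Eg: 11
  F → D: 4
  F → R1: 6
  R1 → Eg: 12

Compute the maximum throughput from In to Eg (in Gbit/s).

Augment In→F→R1→Eg: bottleneck 5, flow now 5.
Augment In→R3→R1→Eg: bottleneck 7, flow now 12.
Augment In→R3→D→Eg: bottleneck 1, flow now 13.
No augmenting path remains; maximum flow = 13.
In the residual graph, reachable from In: {In}.
Min-cut edges: In→F (5), In→R3 (8); capacity 5 + 8 = 13.
This cut is saturated, so no flow can exceed 13.

13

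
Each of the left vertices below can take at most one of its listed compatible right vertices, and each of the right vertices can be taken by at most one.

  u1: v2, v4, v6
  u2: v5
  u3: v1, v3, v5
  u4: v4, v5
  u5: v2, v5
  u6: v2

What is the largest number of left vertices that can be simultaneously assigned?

5

Unit-capacity flow: source→left, listed edges, right→sink; max matching = max flow.
Augmenting path u1→v2 (+1); matched 1.
Augmenting path u2→v5 (+1); matched 2.
Augmenting path u3→v1 (+1); matched 3.
Augmenting path u4→v4 (+1); matched 4.
Augmenting path u5→v2→u1→v6 (+1); matched 5.
No augmenting path remains; maximum matching = 5.
König certificate: {u1, u3, u4, v2, v5} is a vertex cover of size 5 (every listed pair touches it), so no matching can be larger.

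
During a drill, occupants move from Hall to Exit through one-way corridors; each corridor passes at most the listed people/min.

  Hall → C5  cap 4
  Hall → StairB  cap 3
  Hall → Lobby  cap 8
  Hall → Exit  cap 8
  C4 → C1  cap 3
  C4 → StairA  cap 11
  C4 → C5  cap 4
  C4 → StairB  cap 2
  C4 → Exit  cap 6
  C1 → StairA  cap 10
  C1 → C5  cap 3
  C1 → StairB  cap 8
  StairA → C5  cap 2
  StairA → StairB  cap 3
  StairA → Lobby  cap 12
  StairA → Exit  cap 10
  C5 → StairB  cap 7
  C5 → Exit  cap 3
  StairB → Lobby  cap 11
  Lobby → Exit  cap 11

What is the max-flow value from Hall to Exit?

22

Augment Hall→Exit: bottleneck 8, flow now 8.
Augment Hall→C5→Exit: bottleneck 3, flow now 11.
Augment Hall→Lobby→Exit: bottleneck 8, flow now 19.
Augment Hall→StairB→Lobby→Exit: bottleneck 3, flow now 22.
No augmenting path remains; maximum flow = 22.
In the residual graph, reachable from Hall: {Hall, C5, StairB, Lobby}.
Min-cut edges: Hall→Exit (8), C5→Exit (3), Lobby→Exit (11); capacity 8 + 3 + 11 = 22.
This cut is saturated, so no flow can exceed 22.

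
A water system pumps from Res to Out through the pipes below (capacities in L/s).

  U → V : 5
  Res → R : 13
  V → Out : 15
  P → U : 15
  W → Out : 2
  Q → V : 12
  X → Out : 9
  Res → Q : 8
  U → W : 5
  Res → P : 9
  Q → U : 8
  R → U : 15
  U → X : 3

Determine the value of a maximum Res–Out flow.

Augment Res→Q→V→Out: bottleneck 8, flow now 8.
Augment Res→P→U→V→Out: bottleneck 5, flow now 13.
Augment Res→P→U→W→Out: bottleneck 2, flow now 15.
Augment Res→P→U→X→Out: bottleneck 2, flow now 17.
Augment Res→R→U→X→Out: bottleneck 1, flow now 18.
No augmenting path remains; maximum flow = 18.
In the residual graph, reachable from Res: {Res, P, R, U, W}.
Min-cut edges: Res→Q (8), U→V (5), U→X (3), W→Out (2); capacity 8 + 5 + 3 + 2 = 18.
This cut is saturated, so no flow can exceed 18.

18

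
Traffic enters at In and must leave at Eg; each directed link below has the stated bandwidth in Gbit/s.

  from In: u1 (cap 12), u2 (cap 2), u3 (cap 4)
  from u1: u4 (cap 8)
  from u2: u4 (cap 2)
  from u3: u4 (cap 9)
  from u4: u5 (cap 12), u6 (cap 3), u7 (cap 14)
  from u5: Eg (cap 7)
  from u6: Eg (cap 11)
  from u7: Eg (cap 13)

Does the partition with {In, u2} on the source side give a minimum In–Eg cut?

Given cut capacity: 12 + 4 + 2 = 18.
Augment In→u1→u4→u5→Eg: bottleneck 7, flow now 7.
Augment In→u1→u4→u6→Eg: bottleneck 1, flow now 8.
Augment In→u2→u4→u6→Eg: bottleneck 2, flow now 10.
Augment In→u3→u4→u7→Eg: bottleneck 4, flow now 14.
No augmenting path remains; maximum flow = 14.
In the residual graph, reachable from In: {In, u1}.
Min-cut edges: In→u2 (2), In→u3 (4), u1→u4 (8); capacity 2 + 4 + 8 = 14.
Cut capacity 18 exceeds the max flow 14, so it is not minimum.

No — its capacity is 18, but the minimum cut has capacity 14.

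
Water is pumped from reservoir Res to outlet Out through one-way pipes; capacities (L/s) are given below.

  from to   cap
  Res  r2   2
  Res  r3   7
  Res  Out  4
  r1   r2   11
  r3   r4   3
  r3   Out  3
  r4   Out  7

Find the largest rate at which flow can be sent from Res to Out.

10

Augment Res→Out: bottleneck 4, flow now 4.
Augment Res→r3→Out: bottleneck 3, flow now 7.
Augment Res→r3→r4→Out: bottleneck 3, flow now 10.
No augmenting path remains; maximum flow = 10.
In the residual graph, reachable from Res: {Res, r2, r3}.
Min-cut edges: Res→Out (4), r3→r4 (3), r3→Out (3); capacity 4 + 3 + 3 = 10.
This cut is saturated, so no flow can exceed 10.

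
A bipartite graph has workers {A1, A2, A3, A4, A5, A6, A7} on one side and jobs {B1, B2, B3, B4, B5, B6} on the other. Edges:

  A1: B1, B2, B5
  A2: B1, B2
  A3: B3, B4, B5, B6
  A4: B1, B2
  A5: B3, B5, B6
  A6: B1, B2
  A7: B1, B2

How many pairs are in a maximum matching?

5

Unit-capacity flow: source→left, listed edges, right→sink; max matching = max flow.
Augmenting path A1→B1 (+1); matched 1.
Augmenting path A2→B2 (+1); matched 2.
Augmenting path A3→B3 (+1); matched 3.
Augmenting path A5→B5 (+1); matched 4.
Augmenting path A4→B1→A1→B5→A5→B6 (+1); matched 5.
No augmenting path remains; maximum matching = 5.
König certificate: {A1, A3, A5, B1, B2} is a vertex cover of size 5 (every listed pair touches it), so no matching can be larger.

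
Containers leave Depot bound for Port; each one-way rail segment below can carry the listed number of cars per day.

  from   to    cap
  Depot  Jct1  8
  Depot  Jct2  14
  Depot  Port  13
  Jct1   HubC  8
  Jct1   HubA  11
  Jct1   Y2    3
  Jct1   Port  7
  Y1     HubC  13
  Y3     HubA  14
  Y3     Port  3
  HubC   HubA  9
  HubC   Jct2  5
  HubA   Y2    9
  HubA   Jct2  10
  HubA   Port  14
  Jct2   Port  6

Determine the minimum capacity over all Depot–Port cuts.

27

Augment Depot→Port: bottleneck 13, flow now 13.
Augment Depot→Jct1→Port: bottleneck 7, flow now 20.
Augment Depot→Jct2→Port: bottleneck 6, flow now 26.
Augment Depot→Jct1→HubA→Port: bottleneck 1, flow now 27.
No augmenting path remains; maximum flow = 27.
By max-flow min-cut, the minimum cut capacity equals the max flow.
In the residual graph, reachable from Depot: {Depot, Jct2}.
Min-cut edges: Depot→Jct1 (8), Depot→Port (13), Jct2→Port (6); capacity 8 + 13 + 6 = 27.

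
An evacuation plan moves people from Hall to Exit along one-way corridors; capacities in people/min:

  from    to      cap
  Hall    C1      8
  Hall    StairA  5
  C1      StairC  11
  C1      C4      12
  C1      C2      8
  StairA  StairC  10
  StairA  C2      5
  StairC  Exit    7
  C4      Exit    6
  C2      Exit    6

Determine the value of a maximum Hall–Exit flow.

13

Augment Hall→C1→StairC→Exit: bottleneck 7, flow now 7.
Augment Hall→C1→C4→Exit: bottleneck 1, flow now 8.
Augment Hall→StairA→C2→Exit: bottleneck 5, flow now 13.
No augmenting path remains; maximum flow = 13.
In the residual graph, reachable from Hall: {Hall}.
Min-cut edges: Hall→C1 (8), Hall→StairA (5); capacity 8 + 5 = 13.
This cut is saturated, so no flow can exceed 13.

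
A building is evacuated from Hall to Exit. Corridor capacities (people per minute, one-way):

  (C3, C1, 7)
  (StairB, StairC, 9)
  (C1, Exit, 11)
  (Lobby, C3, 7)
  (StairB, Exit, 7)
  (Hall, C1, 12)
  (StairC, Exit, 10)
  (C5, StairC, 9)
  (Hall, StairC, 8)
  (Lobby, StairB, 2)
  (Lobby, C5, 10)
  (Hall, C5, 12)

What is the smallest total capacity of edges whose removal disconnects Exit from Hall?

21

Augment Hall→C1→Exit: bottleneck 11, flow now 11.
Augment Hall→StairC→Exit: bottleneck 8, flow now 19.
Augment Hall→C5→StairC→Exit: bottleneck 2, flow now 21.
No augmenting path remains; maximum flow = 21.
By max-flow min-cut, the minimum cut capacity equals the max flow.
In the residual graph, reachable from Hall: {Hall, C1, C5, StairC}.
Min-cut edges: C1→Exit (11), StairC→Exit (10); capacity 11 + 10 = 21.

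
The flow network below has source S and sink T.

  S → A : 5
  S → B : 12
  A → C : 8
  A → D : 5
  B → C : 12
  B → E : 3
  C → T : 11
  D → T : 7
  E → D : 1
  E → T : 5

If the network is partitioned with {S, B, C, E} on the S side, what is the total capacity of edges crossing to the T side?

Edges leaving {S, B, C, E}: S→A (5), C→T (11), E→D (1), E→T (5).
Cut capacity = 5 + 11 + 1 + 5 = 22.

22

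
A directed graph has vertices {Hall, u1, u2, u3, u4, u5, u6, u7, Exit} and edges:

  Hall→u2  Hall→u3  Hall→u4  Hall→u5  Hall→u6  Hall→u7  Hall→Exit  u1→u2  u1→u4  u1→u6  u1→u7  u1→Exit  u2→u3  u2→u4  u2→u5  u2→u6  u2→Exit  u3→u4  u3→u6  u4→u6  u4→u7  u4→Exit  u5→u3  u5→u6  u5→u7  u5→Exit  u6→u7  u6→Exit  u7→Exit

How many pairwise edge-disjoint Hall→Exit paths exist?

Assign every edge capacity 1; by Menger, the answer equals the max flow.
Path Hall→Exit (+1); total 1.
Path Hall→u2→Exit (+1); total 2.
Path Hall→u4→Exit (+1); total 3.
Path Hall→u5→Exit (+1); total 4.
Path Hall→u6→Exit (+1); total 5.
Path Hall→u7→Exit (+1); total 6.
No residual Hall→Exit path; max flow = 6.
Certifying cut of size 6: {Hall→Exit, Hall→u2, Hall→u5, u4→Exit, u6→Exit, u7→Exit}.

6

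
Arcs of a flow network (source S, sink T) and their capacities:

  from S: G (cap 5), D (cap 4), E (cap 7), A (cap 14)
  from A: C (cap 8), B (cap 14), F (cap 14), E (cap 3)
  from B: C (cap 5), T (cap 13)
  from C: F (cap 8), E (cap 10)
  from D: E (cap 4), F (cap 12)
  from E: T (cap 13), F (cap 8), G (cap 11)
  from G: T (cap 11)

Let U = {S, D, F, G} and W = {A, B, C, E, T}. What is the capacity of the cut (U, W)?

36

Edges leaving {S, D, F, G}: S→A (14), S→E (7), D→E (4), G→T (11).
Cut capacity = 14 + 7 + 4 + 11 = 36.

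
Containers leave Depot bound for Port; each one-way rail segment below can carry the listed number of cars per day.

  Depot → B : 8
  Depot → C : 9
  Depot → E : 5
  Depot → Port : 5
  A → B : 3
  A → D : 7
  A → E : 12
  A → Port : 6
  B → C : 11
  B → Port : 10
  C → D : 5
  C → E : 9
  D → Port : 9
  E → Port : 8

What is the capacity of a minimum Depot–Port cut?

26

Augment Depot→Port: bottleneck 5, flow now 5.
Augment Depot→B→Port: bottleneck 8, flow now 13.
Augment Depot→E→Port: bottleneck 5, flow now 18.
Augment Depot→C→D→Port: bottleneck 5, flow now 23.
Augment Depot→C→E→Port: bottleneck 3, flow now 26.
No augmenting path remains; maximum flow = 26.
By max-flow min-cut, the minimum cut capacity equals the max flow.
In the residual graph, reachable from Depot: {Depot, C, E}.
Min-cut edges: Depot→B (8), Depot→Port (5), C→D (5), E→Port (8); capacity 8 + 5 + 5 + 8 = 26.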